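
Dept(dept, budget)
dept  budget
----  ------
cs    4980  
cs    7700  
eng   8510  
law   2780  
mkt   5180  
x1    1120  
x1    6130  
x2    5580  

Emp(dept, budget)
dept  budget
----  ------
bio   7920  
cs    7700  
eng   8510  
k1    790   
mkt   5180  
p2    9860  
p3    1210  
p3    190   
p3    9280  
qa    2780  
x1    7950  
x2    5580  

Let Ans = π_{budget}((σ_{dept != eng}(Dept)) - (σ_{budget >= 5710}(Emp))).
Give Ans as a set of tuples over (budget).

σ[dept != eng]: keep tuples satisfying dept != eng → {(cs, 4980), (cs, 7700), (law, 2780), (mkt, 5180), (x1, 1120), (x1, 6130), (x2, 5580)}
σ[budget >= 5710]: keep tuples satisfying budget >= 5710 → {(bio, 7920), (cs, 7700), (eng, 8510), (p2, 9860), (p3, 9280), (x1, 7950)}
Difference: {(cs, 4980), (cs, 7700), (law, 2780), (mkt, 5180), (x1, 1120), (x1, 6130), (x2, 5580)} with {(bio, 7920), (cs, 7700), (eng, 8510), (p2, 9860), (p3, 9280), (x1, 7950)} → {(cs, 4980), (law, 2780), (mkt, 5180), (x1, 1120), (x1, 6130), (x2, 5580)}
π_{budget} gives {1120, 2780, 4980, 5180, 5580, 6130}.

{1120, 2780, 4980, 5180, 5580, 6130}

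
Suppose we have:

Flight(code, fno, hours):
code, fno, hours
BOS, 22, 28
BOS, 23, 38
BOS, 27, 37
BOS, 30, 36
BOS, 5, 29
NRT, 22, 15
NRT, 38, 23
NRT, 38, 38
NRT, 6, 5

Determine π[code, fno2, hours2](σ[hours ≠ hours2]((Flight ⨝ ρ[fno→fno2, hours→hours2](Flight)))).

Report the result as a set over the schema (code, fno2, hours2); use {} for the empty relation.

ρ[fno→fno2, hours→hours2]: schema becomes (code, fno2, hours2); tuples unchanged.
Joining Flight and ρ[fno→fno2, hours→hours2](Flight) on code yields {(BOS, 22, 28, 22, 28), (BOS, 22, 28, 23, 38), (BOS, 22, 28, 27, 37), (BOS, 22, 28, 30, 36), (BOS, 22, 28, 5, 29), (BOS, 23, 38, 22, 28), (BOS, 23, 38, 23, 38), (BOS, 23, 38, 27, 37), (BOS, 23, 38, 30, 36), (BOS, 23, 38, 5, 29), (BOS, 27, 37, 22, 28), (BOS, 27, 37, 23, 38), (BOS, 27, 37, 27, 37), (BOS, 27, 37, 30, 36), (BOS, 27, 37, 5, 29), (BOS, 30, 36, 22, 28), (BOS, 30, 36, 23, 38), (BOS, 30, 36, 27, 37), (BOS, 30, 36, 30, 36), (BOS, 30, 36, 5, 29), (BOS, 5, 29, 22, 28), (BOS, 5, 29, 23, 38), (BOS, 5, 29, 27, 37), (BOS, 5, 29, 30, 36), (BOS, 5, 29, 5, 29), (NRT, 22, 15, 22, 15), (NRT, 22, 15, 38, 23), (NRT, 22, 15, 38, 38), (NRT, 22, 15, 6, 5), (NRT, 38, 23, 22, 15), (NRT, 38, 23, 38, 23), (NRT, 38, 23, 38, 38), (NRT, 38, 23, 6, 5), (NRT, 38, 38, 22, 15), (NRT, 38, 38, 38, 23), (NRT, 38, 38, 38, 38), (NRT, 38, 38, 6, 5), (NRT, 6, 5, 22, 15), (NRT, 6, 5, 38, 23), (NRT, 6, 5, 38, 38), (NRT, 6, 5, 6, 5)}.
Filtering on hours ≠ hours2 leaves {(BOS, 22, 28, 23, 38), (BOS, 22, 28, 27, 37), (BOS, 22, 28, 30, 36), (BOS, 22, 28, 5, 29), (BOS, 23, 38, 22, 28), (BOS, 23, 38, 27, 37), (BOS, 23, 38, 30, 36), (BOS, 23, 38, 5, 29), (BOS, 27, 37, 22, 28), (BOS, 27, 37, 23, 38), (BOS, 27, 37, 30, 36), (BOS, 27, 37, 5, 29), (BOS, 30, 36, 22, 28), (BOS, 30, 36, 23, 38), (BOS, 30, 36, 27, 37), (BOS, 30, 36, 5, 29), (BOS, 5, 29, 22, 28), (BOS, 5, 29, 23, 38), (BOS, 5, 29, 27, 37), (BOS, 5, 29, 30, 36), (NRT, 22, 15, 38, 23), (NRT, 22, 15, 38, 38), (NRT, 22, 15, 6, 5), (NRT, 38, 23, 22, 15), (NRT, 38, 23, 38, 38), (NRT, 38, 23, 6, 5), (NRT, 38, 38, 22, 15), (NRT, 38, 38, 38, 23), (NRT, 38, 38, 6, 5), (NRT, 6, 5, 22, 15), (NRT, 6, 5, 38, 23), (NRT, 6, 5, 38, 38)}.
Projecting to code, fno2, hours2 (23 duplicate(s) eliminated): {(BOS, 22, 28), (BOS, 23, 38), (BOS, 27, 37), (BOS, 30, 36), (BOS, 5, 29), (NRT, 22, 15), (NRT, 38, 23), (NRT, 38, 38), (NRT, 6, 5)}

{(BOS, 22, 28), (BOS, 23, 38), (BOS, 27, 37), (BOS, 30, 36), (BOS, 5, 29), (NRT, 22, 15), (NRT, 38, 23), (NRT, 38, 38), (NRT, 6, 5)}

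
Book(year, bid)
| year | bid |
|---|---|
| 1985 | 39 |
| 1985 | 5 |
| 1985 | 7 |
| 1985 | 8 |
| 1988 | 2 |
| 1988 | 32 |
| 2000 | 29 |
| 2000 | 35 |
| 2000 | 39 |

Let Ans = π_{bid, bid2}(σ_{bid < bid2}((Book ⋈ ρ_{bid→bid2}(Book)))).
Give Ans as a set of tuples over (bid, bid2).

{(2, 32), (29, 35), (29, 39), (35, 39), (5, 39), (5, 7), (5, 8), (7, 39), (7, 8), (8, 39)}

ρ[bid→bid2]: schema becomes (year, bid2); tuples unchanged.
Book ⋈ ρ_{bid→bid2}(Book) (natural join on year): {(1985, 39, 39), (1985, 39, 5), (1985, 39, 7), (1985, 39, 8), (1985, 5, 39), (1985, 5, 5), (1985, 5, 7), (1985, 5, 8), (1985, 7, 39), (1985, 7, 5), (1985, 7, 7), (1985, 7, 8), (1985, 8, 39), (1985, 8, 5), (1985, 8, 7), (1985, 8, 8), (1988, 2, 2), (1988, 2, 32), (1988, 32, 2), (1988, 32, 32), (2000, 29, 29), (2000, 29, 35), (2000, 29, 39), (2000, 35, 29), (2000, 35, 35), (2000, 35, 39), (2000, 39, 29), (2000, 39, 35), (2000, 39, 39)}
Selection bid < bid2: {(1985, 5, 39), (1985, 5, 7), (1985, 5, 8), (1985, 7, 39), (1985, 7, 8), (1985, 8, 39), (1988, 2, 32), (2000, 29, 35), (2000, 29, 39), (2000, 35, 39)}
π[bid, bid2]: project onto (bid, bid2) → {(2, 32), (29, 35), (29, 39), (35, 39), (5, 39), (5, 7), (5, 8), (7, 39), (7, 8), (8, 39)}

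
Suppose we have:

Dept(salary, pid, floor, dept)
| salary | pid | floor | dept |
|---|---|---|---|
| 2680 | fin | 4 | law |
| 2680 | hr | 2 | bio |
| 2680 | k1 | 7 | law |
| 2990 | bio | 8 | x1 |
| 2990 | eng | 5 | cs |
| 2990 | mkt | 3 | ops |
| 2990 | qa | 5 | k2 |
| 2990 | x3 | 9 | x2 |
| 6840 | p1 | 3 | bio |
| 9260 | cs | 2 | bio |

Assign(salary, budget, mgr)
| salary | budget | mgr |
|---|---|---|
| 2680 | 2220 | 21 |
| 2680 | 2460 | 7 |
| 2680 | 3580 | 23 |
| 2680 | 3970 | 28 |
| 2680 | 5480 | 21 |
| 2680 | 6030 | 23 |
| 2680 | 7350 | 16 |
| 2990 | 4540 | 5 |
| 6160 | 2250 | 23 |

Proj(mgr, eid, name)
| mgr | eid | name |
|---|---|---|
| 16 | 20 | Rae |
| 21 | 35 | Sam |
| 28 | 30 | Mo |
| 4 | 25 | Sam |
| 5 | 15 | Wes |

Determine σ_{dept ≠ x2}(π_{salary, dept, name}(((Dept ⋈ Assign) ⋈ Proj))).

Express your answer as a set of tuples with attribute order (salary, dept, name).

Natural join on salary: {(2680, fin, 4, law, 2220, 21), (2680, fin, 4, law, 2460, 7), (2680, fin, 4, law, 3580, 23), (2680, fin, 4, law, 3970, 28), (2680, fin, 4, law, 5480, 21), (2680, fin, 4, law, 6030, 23), (2680, fin, 4, law, 7350, 16), (2680, hr, 2, bio, 2220, 21), (2680, hr, 2, bio, 2460, 7), (2680, hr, 2, bio, 3580, 23), (2680, hr, 2, bio, 3970, 28), (2680, hr, 2, bio, 5480, 21), (2680, hr, 2, bio, 6030, 23), (2680, hr, 2, bio, 7350, 16), (2680, k1, 7, law, 2220, 21), (2680, k1, 7, law, 2460, 7), (2680, k1, 7, law, 3580, 23), (2680, k1, 7, law, 3970, 28), (2680, k1, 7, law, 5480, 21), (2680, k1, 7, law, 6030, 23), (2680, k1, 7, law, 7350, 16), (2990, bio, 8, x1, 4540, 5), (2990, eng, 5, cs, 4540, 5), (2990, mkt, 3, ops, 4540, 5), (2990, qa, 5, k2, 4540, 5), (2990, x3, 9, x2, 4540, 5)}
Natural join on mgr: {(2680, fin, 4, law, 2220, 21, 35, Sam), (2680, fin, 4, law, 3970, 28, 30, Mo), (2680, fin, 4, law, 5480, 21, 35, Sam), (2680, fin, 4, law, 7350, 16, 20, Rae), (2680, hr, 2, bio, 2220, 21, 35, Sam), (2680, hr, 2, bio, 3970, 28, 30, Mo), (2680, hr, 2, bio, 5480, 21, 35, Sam), (2680, hr, 2, bio, 7350, 16, 20, Rae), (2680, k1, 7, law, 2220, 21, 35, Sam), (2680, k1, 7, law, 3970, 28, 30, Mo), (2680, k1, 7, law, 5480, 21, 35, Sam), (2680, k1, 7, law, 7350, 16, 20, Rae), (2990, bio, 8, x1, 4540, 5, 15, Wes), (2990, eng, 5, cs, 4540, 5, 15, Wes), (2990, mkt, 3, ops, 4540, 5, 15, Wes), (2990, qa, 5, k2, 4540, 5, 15, Wes), (2990, x3, 9, x2, 4540, 5, 15, Wes)}
Keep only column(s) salary, dept, name (6 duplicate(s) eliminated): {(2680, bio, Mo), (2680, bio, Rae), (2680, bio, Sam), (2680, law, Mo), (2680, law, Rae), (2680, law, Sam), (2990, cs, Wes), (2990, k2, Wes), (2990, ops, Wes), (2990, x1, Wes), (2990, x2, Wes)}
Filtering on dept ≠ x2 leaves {(2680, bio, Mo), (2680, bio, Rae), (2680, bio, Sam), (2680, law, Mo), (2680, law, Rae), (2680, law, Sam), (2990, cs, Wes), (2990, k2, Wes), (2990, ops, Wes), (2990, x1, Wes)}.

{(2680, bio, Mo), (2680, bio, Rae), (2680, bio, Sam), (2680, law, Mo), (2680, law, Rae), (2680, law, Sam), (2990, cs, Wes), (2990, k2, Wes), (2990, ops, Wes), (2990, x1, Wes)}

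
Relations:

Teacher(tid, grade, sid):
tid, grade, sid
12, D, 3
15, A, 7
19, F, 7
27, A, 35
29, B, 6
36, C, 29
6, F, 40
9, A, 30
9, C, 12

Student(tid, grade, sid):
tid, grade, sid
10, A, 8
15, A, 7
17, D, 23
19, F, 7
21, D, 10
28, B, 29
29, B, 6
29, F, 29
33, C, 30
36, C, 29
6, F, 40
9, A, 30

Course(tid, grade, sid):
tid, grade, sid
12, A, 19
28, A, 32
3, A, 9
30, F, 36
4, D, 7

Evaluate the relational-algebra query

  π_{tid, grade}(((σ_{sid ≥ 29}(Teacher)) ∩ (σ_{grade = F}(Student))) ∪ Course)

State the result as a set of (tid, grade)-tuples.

Filtering on sid ≥ 29 leaves {(27, A, 35), (36, C, 29), (6, F, 40), (9, A, 30)}.
Filtering on grade = F leaves {(19, F, 7), (29, F, 29), (6, F, 40)}.
Intersection: {(27, A, 35), (36, C, 29), (6, F, 40), (9, A, 30)} with {(19, F, 7), (29, F, 29), (6, F, 40)} → {(6, F, 40)}
Union: {(6, F, 40)} with {(12, A, 19), (28, A, 32), (3, A, 9), (30, F, 36), (4, D, 7)} → {(12, A, 19), (28, A, 32), (3, A, 9), (30, F, 36), (4, D, 7), (6, F, 40)}
π[tid, grade]: project onto (tid, grade) → {(12, A), (28, A), (3, A), (30, F), (4, D), (6, F)}

{(12, A), (28, A), (3, A), (30, F), (4, D), (6, F)}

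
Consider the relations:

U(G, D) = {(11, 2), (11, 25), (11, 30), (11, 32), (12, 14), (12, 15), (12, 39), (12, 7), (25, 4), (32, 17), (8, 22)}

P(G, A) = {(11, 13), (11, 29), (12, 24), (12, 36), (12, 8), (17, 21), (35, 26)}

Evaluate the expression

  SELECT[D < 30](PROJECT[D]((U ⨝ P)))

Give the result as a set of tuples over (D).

{14, 15, 2, 25, 7}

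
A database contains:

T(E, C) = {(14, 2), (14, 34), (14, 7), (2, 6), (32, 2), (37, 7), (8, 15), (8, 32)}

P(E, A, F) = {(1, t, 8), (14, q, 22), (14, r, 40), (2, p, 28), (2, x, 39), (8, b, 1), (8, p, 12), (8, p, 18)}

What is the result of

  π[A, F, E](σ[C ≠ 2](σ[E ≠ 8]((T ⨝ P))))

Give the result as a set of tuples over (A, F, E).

Joining T and P on E yields {(14, 2, q, 22), (14, 2, r, 40), (14, 34, q, 22), (14, 34, r, 40), (14, 7, q, 22), (14, 7, r, 40), (2, 6, p, 28), (2, 6, x, 39), (8, 15, b, 1), (8, 15, p, 12), (8, 15, p, 18), (8, 32, b, 1), (8, 32, p, 12), (8, 32, p, 18)}.
Filtering on E ≠ 8 leaves {(14, 2, q, 22), (14, 2, r, 40), (14, 34, q, 22), (14, 34, r, 40), (14, 7, q, 22), (14, 7, r, 40), (2, 6, p, 28), (2, 6, x, 39)}.
Filtering on C ≠ 2 leaves {(14, 34, q, 22), (14, 34, r, 40), (14, 7, q, 22), (14, 7, r, 40), (2, 6, p, 28), (2, 6, x, 39)}.
Projecting to A, F, E (2 duplicate(s) eliminated): {(p, 28, 2), (q, 22, 14), (r, 40, 14), (x, 39, 2)}

{(p, 28, 2), (q, 22, 14), (r, 40, 14), (x, 39, 2)}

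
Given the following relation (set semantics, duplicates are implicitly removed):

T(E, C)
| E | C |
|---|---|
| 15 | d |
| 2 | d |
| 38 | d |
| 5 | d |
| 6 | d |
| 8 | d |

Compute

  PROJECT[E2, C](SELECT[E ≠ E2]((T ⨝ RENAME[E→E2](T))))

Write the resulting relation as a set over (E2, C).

ρ[E→E2]: schema becomes (E2, C); tuples unchanged.
Natural join on C: {(15, d, 15), (15, d, 2), (15, d, 38), (15, d, 5), (15, d, 6), (15, d, 8), (2, d, 15), (2, d, 2), (2, d, 38), (2, d, 5), (2, d, 6), (2, d, 8), (38, d, 15), (38, d, 2), (38, d, 38), (38, d, 5), (38, d, 6), (38, d, 8), (5, d, 15), (5, d, 2), (5, d, 38), (5, d, 5), (5, d, 6), (5, d, 8), (6, d, 15), (6, d, 2), (6, d, 38), (6, d, 5), (6, d, 6), (6, d, 8), (8, d, 15), (8, d, 2), (8, d, 38), (8, d, 5), (8, d, 6), (8, d, 8)}
Filtering on E ≠ E2 leaves {(15, d, 2), (15, d, 38), (15, d, 5), (15, d, 6), (15, d, 8), (2, d, 15), (2, d, 38), (2, d, 5), (2, d, 6), (2, d, 8), (38, d, 15), (38, d, 2), (38, d, 5), (38, d, 6), (38, d, 8), (5, d, 15), (5, d, 2), (5, d, 38), (5, d, 6), (5, d, 8), (6, d, 15), (6, d, 2), (6, d, 38), (6, d, 5), (6, d, 8), (8, d, 15), (8, d, 2), (8, d, 38), (8, d, 5), (8, d, 6)}.
π[E2, C]: project onto (E2, C) (24 duplicate(s) eliminated) → {(15, d), (2, d), (38, d), (5, d), (6, d), (8, d)}

{(15, d), (2, d), (38, d), (5, d), (6, d), (8, d)}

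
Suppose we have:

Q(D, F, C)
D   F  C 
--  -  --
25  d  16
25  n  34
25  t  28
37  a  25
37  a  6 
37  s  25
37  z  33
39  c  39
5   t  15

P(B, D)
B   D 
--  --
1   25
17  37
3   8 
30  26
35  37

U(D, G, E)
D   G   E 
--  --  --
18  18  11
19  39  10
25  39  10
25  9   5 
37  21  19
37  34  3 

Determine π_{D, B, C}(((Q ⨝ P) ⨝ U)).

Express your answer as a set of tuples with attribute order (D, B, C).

{(25, 1, 16), (25, 1, 28), (25, 1, 34), (37, 17, 25), (37, 17, 33), (37, 17, 6), (37, 35, 25), (37, 35, 33), (37, 35, 6)}

Natural join on D: {(25, d, 16, 1), (25, n, 34, 1), (25, t, 28, 1), (37, a, 25, 17), (37, a, 25, 35), (37, a, 6, 17), (37, a, 6, 35), (37, s, 25, 17), (37, s, 25, 35), (37, z, 33, 17), (37, z, 33, 35)}
Natural join on D: {(25, d, 16, 1, 39, 10), (25, d, 16, 1, 9, 5), (25, n, 34, 1, 39, 10), (25, n, 34, 1, 9, 5), (25, t, 28, 1, 39, 10), (25, t, 28, 1, 9, 5), (37, a, 25, 17, 21, 19), (37, a, 25, 17, 34, 3), (37, a, 25, 35, 21, 19), (37, a, 25, 35, 34, 3), (37, a, 6, 17, 21, 19), (37, a, 6, 17, 34, 3), (37, a, 6, 35, 21, 19), (37, a, 6, 35, 34, 3), (37, s, 25, 17, 21, 19), (37, s, 25, 17, 34, 3), (37, s, 25, 35, 21, 19), (37, s, 25, 35, 34, 3), (37, z, 33, 17, 21, 19), (37, z, 33, 17, 34, 3), (37, z, 33, 35, 21, 19), (37, z, 33, 35, 34, 3)}
π[D, B, C]: project onto (D, B, C) (13 duplicate(s) eliminated) → {(25, 1, 16), (25, 1, 28), (25, 1, 34), (37, 17, 25), (37, 17, 33), (37, 17, 6), (37, 35, 25), (37, 35, 33), (37, 35, 6)}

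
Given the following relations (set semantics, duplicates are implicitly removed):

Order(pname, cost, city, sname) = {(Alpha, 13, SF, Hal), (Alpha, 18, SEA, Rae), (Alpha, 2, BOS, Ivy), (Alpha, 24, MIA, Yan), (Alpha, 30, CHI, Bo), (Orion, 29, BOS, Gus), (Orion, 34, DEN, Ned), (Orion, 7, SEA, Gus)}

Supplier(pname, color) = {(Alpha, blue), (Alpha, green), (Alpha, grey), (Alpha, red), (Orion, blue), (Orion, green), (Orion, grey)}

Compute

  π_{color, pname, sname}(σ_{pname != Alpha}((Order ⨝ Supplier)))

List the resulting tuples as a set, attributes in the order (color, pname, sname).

{(blue, Orion, Gus), (blue, Orion, Ned), (green, Orion, Gus), (green, Orion, Ned), (grey, Orion, Gus), (grey, Orion, Ned)}

Joining Order and Supplier on pname yields {(Alpha, 13, SF, Hal, blue), (Alpha, 13, SF, Hal, green), (Alpha, 13, SF, Hal, grey), (Alpha, 13, SF, Hal, red), (Alpha, 18, SEA, Rae, blue), (Alpha, 18, SEA, Rae, green), (Alpha, 18, SEA, Rae, grey), (Alpha, 18, SEA, Rae, red), (Alpha, 2, BOS, Ivy, blue), (Alpha, 2, BOS, Ivy, green), (Alpha, 2, BOS, Ivy, grey), (Alpha, 2, BOS, Ivy, red), (Alpha, 24, MIA, Yan, blue), (Alpha, 24, MIA, Yan, green), (Alpha, 24, MIA, Yan, grey), (Alpha, 24, MIA, Yan, red), (Alpha, 30, CHI, Bo, blue), (Alpha, 30, CHI, Bo, green), (Alpha, 30, CHI, Bo, grey), (Alpha, 30, CHI, Bo, red), (Orion, 29, BOS, Gus, blue), (Orion, 29, BOS, Gus, green), (Orion, 29, BOS, Gus, grey), (Orion, 34, DEN, Ned, blue), (Orion, 34, DEN, Ned, green), (Orion, 34, DEN, Ned, grey), (Orion, 7, SEA, Gus, blue), (Orion, 7, SEA, Gus, green), (Orion, 7, SEA, Gus, grey)}.
Filtering on pname != Alpha leaves {(Orion, 29, BOS, Gus, blue), (Orion, 29, BOS, Gus, green), (Orion, 29, BOS, Gus, grey), (Orion, 34, DEN, Ned, blue), (Orion, 34, DEN, Ned, green), (Orion, 34, DEN, Ned, grey), (Orion, 7, SEA, Gus, blue), (Orion, 7, SEA, Gus, green), (Orion, 7, SEA, Gus, grey)}.
Keep only column(s) color, pname, sname (3 duplicate(s) eliminated): {(blue, Orion, Gus), (blue, Orion, Ned), (green, Orion, Gus), (green, Orion, Ned), (grey, Orion, Gus), (grey, Orion, Ned)}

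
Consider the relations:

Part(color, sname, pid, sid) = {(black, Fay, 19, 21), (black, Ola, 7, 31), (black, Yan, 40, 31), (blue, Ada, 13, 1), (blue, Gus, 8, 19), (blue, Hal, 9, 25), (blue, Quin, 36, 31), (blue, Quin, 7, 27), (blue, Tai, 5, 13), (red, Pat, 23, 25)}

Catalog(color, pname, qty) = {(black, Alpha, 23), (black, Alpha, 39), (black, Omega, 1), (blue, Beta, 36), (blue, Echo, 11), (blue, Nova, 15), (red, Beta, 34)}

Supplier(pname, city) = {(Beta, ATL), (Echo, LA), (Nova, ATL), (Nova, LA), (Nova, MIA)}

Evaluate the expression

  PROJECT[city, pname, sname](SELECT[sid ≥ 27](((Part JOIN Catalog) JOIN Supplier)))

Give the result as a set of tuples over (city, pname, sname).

{(ATL, Beta, Quin), (ATL, Nova, Quin), (LA, Echo, Quin), (LA, Nova, Quin), (MIA, Nova, Quin)}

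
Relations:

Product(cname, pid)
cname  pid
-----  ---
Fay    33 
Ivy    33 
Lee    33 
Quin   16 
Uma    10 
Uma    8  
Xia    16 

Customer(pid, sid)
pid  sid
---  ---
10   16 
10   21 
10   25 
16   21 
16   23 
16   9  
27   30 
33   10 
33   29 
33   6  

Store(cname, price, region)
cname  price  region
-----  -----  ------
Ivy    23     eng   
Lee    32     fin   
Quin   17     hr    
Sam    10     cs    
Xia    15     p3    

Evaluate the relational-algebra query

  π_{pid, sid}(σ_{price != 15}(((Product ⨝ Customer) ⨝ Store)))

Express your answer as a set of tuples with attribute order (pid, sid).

Natural join on pid: {(Fay, 33, 10), (Fay, 33, 29), (Fay, 33, 6), (Ivy, 33, 10), (Ivy, 33, 29), (Ivy, 33, 6), (Lee, 33, 10), (Lee, 33, 29), (Lee, 33, 6), (Quin, 16, 21), (Quin, 16, 23), (Quin, 16, 9), (Uma, 10, 16), (Uma, 10, 21), (Uma, 10, 25), (Xia, 16, 21), (Xia, 16, 23), (Xia, 16, 9)}
Natural join on cname: {(Ivy, 33, 10, 23, eng), (Ivy, 33, 29, 23, eng), (Ivy, 33, 6, 23, eng), (Lee, 33, 10, 32, fin), (Lee, 33, 29, 32, fin), (Lee, 33, 6, 32, fin), (Quin, 16, 21, 17, hr), (Quin, 16, 23, 17, hr), (Quin, 16, 9, 17, hr), (Xia, 16, 21, 15, p3), (Xia, 16, 23, 15, p3), (Xia, 16, 9, 15, p3)}
Filtering on price != 15 leaves {(Ivy, 33, 10, 23, eng), (Ivy, 33, 29, 23, eng), (Ivy, 33, 6, 23, eng), (Lee, 33, 10, 32, fin), (Lee, 33, 29, 32, fin), (Lee, 33, 6, 32, fin), (Quin, 16, 21, 17, hr), (Quin, 16, 23, 17, hr), (Quin, 16, 9, 17, hr)}.
π_{pid, sid} gives {(16, 21), (16, 23), (16, 9), (33, 10), (33, 29), (33, 6)} (3 duplicate(s) eliminated).

{(16, 21), (16, 23), (16, 9), (33, 10), (33, 29), (33, 6)}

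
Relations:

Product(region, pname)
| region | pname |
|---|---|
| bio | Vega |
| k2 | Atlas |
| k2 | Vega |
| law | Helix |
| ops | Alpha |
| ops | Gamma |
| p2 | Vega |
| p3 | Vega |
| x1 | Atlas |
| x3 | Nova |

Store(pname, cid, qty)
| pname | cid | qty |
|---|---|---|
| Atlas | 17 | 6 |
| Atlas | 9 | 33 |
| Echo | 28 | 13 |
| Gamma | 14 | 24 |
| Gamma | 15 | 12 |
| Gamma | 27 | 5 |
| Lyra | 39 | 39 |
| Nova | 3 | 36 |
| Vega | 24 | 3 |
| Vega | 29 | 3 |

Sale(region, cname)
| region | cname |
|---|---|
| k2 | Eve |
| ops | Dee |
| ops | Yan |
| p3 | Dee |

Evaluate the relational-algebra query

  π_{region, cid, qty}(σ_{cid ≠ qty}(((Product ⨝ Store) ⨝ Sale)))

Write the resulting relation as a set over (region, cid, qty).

Natural join on pname: {(bio, Vega, 24, 3), (bio, Vega, 29, 3), (k2, Atlas, 17, 6), (k2, Atlas, 9, 33), (k2, Vega, 24, 3), (k2, Vega, 29, 3), (ops, Gamma, 14, 24), (ops, Gamma, 15, 12), (ops, Gamma, 27, 5), (p2, Vega, 24, 3), (p2, Vega, 29, 3), (p3, Vega, 24, 3), (p3, Vega, 29, 3), (x1, Atlas, 17, 6), (x1, Atlas, 9, 33), (x3, Nova, 3, 36)}
Natural join on region: {(k2, Atlas, 17, 6, Eve), (k2, Atlas, 9, 33, Eve), (k2, Vega, 24, 3, Eve), (k2, Vega, 29, 3, Eve), (ops, Gamma, 14, 24, Dee), (ops, Gamma, 14, 24, Yan), (ops, Gamma, 15, 12, Dee), (ops, Gamma, 15, 12, Yan), (ops, Gamma, 27, 5, Dee), (ops, Gamma, 27, 5, Yan), (p3, Vega, 24, 3, Dee), (p3, Vega, 29, 3, Dee)}
σ[cid ≠ qty]: keep tuples satisfying cid ≠ qty → {(k2, Atlas, 17, 6, Eve), (k2, Atlas, 9, 33, Eve), (k2, Vega, 24, 3, Eve), (k2, Vega, 29, 3, Eve), (ops, Gamma, 14, 24, Dee), (ops, Gamma, 14, 24, Yan), (ops, Gamma, 15, 12, Dee), (ops, Gamma, 15, 12, Yan), (ops, Gamma, 27, 5, Dee), (ops, Gamma, 27, 5, Yan), (p3, Vega, 24, 3, Dee), (p3, Vega, 29, 3, Dee)}
π[region, cid, qty]: project onto (region, cid, qty) (3 duplicate(s) eliminated) → {(k2, 17, 6), (k2, 24, 3), (k2, 29, 3), (k2, 9, 33), (ops, 14, 24), (ops, 15, 12), (ops, 27, 5), (p3, 24, 3), (p3, 29, 3)}

{(k2, 17, 6), (k2, 24, 3), (k2, 29, 3), (k2, 9, 33), (ops, 14, 24), (ops, 15, 12), (ops, 27, 5), (p3, 24, 3), (p3, 29, 3)}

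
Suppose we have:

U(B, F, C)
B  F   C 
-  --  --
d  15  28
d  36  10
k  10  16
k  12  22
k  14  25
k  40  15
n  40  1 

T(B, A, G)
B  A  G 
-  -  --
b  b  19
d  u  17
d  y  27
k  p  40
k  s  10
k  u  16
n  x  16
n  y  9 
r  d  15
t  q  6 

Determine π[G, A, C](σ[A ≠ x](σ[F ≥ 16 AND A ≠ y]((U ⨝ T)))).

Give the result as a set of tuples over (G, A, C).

{(10, s, 15), (16, u, 15), (17, u, 10), (40, p, 15)}

Joining U and T on B yields {(d, 15, 28, u, 17), (d, 15, 28, y, 27), (d, 36, 10, u, 17), (d, 36, 10, y, 27), (k, 10, 16, p, 40), (k, 10, 16, s, 10), (k, 10, 16, u, 16), (k, 12, 22, p, 40), (k, 12, 22, s, 10), (k, 12, 22, u, 16), (k, 14, 25, p, 40), (k, 14, 25, s, 10), (k, 14, 25, u, 16), (k, 40, 15, p, 40), (k, 40, 15, s, 10), (k, 40, 15, u, 16), (n, 40, 1, x, 16), (n, 40, 1, y, 9)}.
Apply σ_{F ≥ 16 AND A ≠ y}; surviving tuples: {(d, 36, 10, u, 17), (k, 40, 15, p, 40), (k, 40, 15, s, 10), (k, 40, 15, u, 16), (n, 40, 1, x, 16)}
Apply σ_{A ≠ x}; surviving tuples: {(d, 36, 10, u, 17), (k, 40, 15, p, 40), (k, 40, 15, s, 10), (k, 40, 15, u, 16)}
Keep only column(s) G, A, C: {(10, s, 15), (16, u, 15), (17, u, 10), (40, p, 15)}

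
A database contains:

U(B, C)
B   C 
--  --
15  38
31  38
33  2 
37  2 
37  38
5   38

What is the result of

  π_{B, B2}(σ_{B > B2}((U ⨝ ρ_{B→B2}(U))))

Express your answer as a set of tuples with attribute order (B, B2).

{(15, 5), (31, 15), (31, 5), (37, 15), (37, 31), (37, 33), (37, 5)}

ρ[B→B2]: schema becomes (B2, C); tuples unchanged.
U ⋈ ρ_{B→B2}(U) (natural join on C): {(15, 38, 15), (15, 38, 31), (15, 38, 37), (15, 38, 5), (31, 38, 15), (31, 38, 31), (31, 38, 37), (31, 38, 5), (33, 2, 33), (33, 2, 37), (37, 2, 33), (37, 2, 37), (37, 38, 15), (37, 38, 31), (37, 38, 37), (37, 38, 5), (5, 38, 15), (5, 38, 31), (5, 38, 37), (5, 38, 5)}
Selection B > B2: {(15, 38, 5), (31, 38, 15), (31, 38, 5), (37, 2, 33), (37, 38, 15), (37, 38, 31), (37, 38, 5)}
Keep only column(s) B, B2: {(15, 5), (31, 15), (31, 5), (37, 15), (37, 31), (37, 33), (37, 5)}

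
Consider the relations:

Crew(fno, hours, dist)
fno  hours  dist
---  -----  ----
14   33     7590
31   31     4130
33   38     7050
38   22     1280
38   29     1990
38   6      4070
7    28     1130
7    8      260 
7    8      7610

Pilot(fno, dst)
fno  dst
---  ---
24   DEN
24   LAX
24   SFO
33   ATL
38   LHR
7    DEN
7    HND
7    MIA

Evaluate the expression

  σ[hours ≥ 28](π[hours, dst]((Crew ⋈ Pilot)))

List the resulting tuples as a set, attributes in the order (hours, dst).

Joining Crew and Pilot on fno yields {(33, 38, 7050, ATL), (38, 22, 1280, LHR), (38, 29, 1990, LHR), (38, 6, 4070, LHR), (7, 28, 1130, DEN), (7, 28, 1130, HND), (7, 28, 1130, MIA), (7, 8, 260, DEN), (7, 8, 260, HND), (7, 8, 260, MIA), (7, 8, 7610, DEN), (7, 8, 7610, HND), (7, 8, 7610, MIA)}.
Keep only column(s) hours, dst (3 duplicate(s) eliminated): {(22, LHR), (28, DEN), (28, HND), (28, MIA), (29, LHR), (38, ATL), (6, LHR), (8, DEN), (8, HND), (8, MIA)}
Filtering on hours ≥ 28 leaves {(28, DEN), (28, HND), (28, MIA), (29, LHR), (38, ATL)}.

{(28, DEN), (28, HND), (28, MIA), (29, LHR), (38, ATL)}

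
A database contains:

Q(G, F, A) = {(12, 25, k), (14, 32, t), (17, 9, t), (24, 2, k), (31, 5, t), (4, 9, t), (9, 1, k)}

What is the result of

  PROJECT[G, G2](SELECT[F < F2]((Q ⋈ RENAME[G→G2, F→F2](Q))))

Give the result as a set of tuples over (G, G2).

ρ[G→G2, F→F2]: schema becomes (G2, F2, A); tuples unchanged.
Joining Q and RENAME[G→G2, F→F2](Q) on A yields {(12, 25, k, 12, 25), (12, 25, k, 24, 2), (12, 25, k, 9, 1), (14, 32, t, 14, 32), (14, 32, t, 17, 9), (14, 32, t, 31, 5), (14, 32, t, 4, 9), (17, 9, t, 14, 32), (17, 9, t, 17, 9), (17, 9, t, 31, 5), (17, 9, t, 4, 9), (24, 2, k, 12, 25), (24, 2, k, 24, 2), (24, 2, k, 9, 1), (31, 5, t, 14, 32), (31, 5, t, 17, 9), (31, 5, t, 31, 5), (31, 5, t, 4, 9), (4, 9, t, 14, 32), (4, 9, t, 17, 9), (4, 9, t, 31, 5), (4, 9, t, 4, 9), (9, 1, k, 12, 25), (9, 1, k, 24, 2), (9, 1, k, 9, 1)}.
Filtering on F < F2 leaves {(17, 9, t, 14, 32), (24, 2, k, 12, 25), (31, 5, t, 14, 32), (31, 5, t, 17, 9), (31, 5, t, 4, 9), (4, 9, t, 14, 32), (9, 1, k, 12, 25), (9, 1, k, 24, 2)}.
Keep only column(s) G, G2: {(17, 14), (24, 12), (31, 14), (31, 17), (31, 4), (4, 14), (9, 12), (9, 24)}

{(17, 14), (24, 12), (31, 14), (31, 17), (31, 4), (4, 14), (9, 12), (9, 24)}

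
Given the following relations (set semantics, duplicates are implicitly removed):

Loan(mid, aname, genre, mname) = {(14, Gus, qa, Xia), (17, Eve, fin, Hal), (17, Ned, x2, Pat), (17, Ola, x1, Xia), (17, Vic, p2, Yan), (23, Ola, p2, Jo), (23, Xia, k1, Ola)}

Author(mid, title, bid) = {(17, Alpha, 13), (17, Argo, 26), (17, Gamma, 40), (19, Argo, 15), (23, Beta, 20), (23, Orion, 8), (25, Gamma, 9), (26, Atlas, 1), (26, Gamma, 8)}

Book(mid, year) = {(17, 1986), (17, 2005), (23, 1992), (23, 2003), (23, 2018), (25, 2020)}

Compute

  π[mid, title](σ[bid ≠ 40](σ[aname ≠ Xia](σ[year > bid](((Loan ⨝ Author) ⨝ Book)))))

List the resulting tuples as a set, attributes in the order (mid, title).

{(17, Alpha), (17, Argo), (23, Beta), (23, Orion)}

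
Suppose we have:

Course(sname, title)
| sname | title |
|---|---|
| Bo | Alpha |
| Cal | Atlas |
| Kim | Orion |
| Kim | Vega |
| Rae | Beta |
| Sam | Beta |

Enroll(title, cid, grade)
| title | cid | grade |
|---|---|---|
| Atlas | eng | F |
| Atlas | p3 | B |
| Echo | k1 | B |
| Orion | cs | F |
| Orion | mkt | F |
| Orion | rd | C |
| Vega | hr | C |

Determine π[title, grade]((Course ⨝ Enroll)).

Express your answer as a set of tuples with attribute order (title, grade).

{(Atlas, B), (Atlas, F), (Orion, C), (Orion, F), (Vega, C)}

Course ⋈ Enroll (natural join on title): {(Cal, Atlas, eng, F), (Cal, Atlas, p3, B), (Kim, Orion, cs, F), (Kim, Orion, mkt, F), (Kim, Orion, rd, C), (Kim, Vega, hr, C)}
Keep only column(s) title, grade (1 duplicate(s) eliminated): {(Atlas, B), (Atlas, F), (Orion, C), (Orion, F), (Vega, C)}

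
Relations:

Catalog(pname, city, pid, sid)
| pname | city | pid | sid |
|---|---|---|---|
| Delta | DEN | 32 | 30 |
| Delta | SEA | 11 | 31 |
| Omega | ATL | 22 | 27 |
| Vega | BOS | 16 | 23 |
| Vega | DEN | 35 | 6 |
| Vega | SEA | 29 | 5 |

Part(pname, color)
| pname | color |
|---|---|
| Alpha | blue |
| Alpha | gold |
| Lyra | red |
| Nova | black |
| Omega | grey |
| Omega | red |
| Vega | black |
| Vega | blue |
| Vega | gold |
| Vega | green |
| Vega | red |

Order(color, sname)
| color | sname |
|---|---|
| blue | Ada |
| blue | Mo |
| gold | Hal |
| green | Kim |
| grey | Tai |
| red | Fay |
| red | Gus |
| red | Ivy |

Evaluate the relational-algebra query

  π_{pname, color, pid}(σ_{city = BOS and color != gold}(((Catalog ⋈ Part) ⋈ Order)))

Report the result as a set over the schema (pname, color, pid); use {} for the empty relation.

{(Vega, blue, 16), (Vega, green, 16), (Vega, red, 16)}

Joining Catalog and Part on pname yields {(Omega, ATL, 22, 27, grey), (Omega, ATL, 22, 27, red), (Vega, BOS, 16, 23, black), (Vega, BOS, 16, 23, blue), (Vega, BOS, 16, 23, gold), (Vega, BOS, 16, 23, green), (Vega, BOS, 16, 23, red), (Vega, DEN, 35, 6, black), (Vega, DEN, 35, 6, blue), (Vega, DEN, 35, 6, gold), (Vega, DEN, 35, 6, green), (Vega, DEN, 35, 6, red), (Vega, SEA, 29, 5, black), (Vega, SEA, 29, 5, blue), (Vega, SEA, 29, 5, gold), (Vega, SEA, 29, 5, green), (Vega, SEA, 29, 5, red)}.
Joining (Catalog ⋈ Part) and Order on color yields {(Omega, ATL, 22, 27, grey, Tai), (Omega, ATL, 22, 27, red, Fay), (Omega, ATL, 22, 27, red, Gus), (Omega, ATL, 22, 27, red, Ivy), (Vega, BOS, 16, 23, blue, Ada), (Vega, BOS, 16, 23, blue, Mo), (Vega, BOS, 16, 23, gold, Hal), (Vega, BOS, 16, 23, green, Kim), (Vega, BOS, 16, 23, red, Fay), (Vega, BOS, 16, 23, red, Gus), (Vega, BOS, 16, 23, red, Ivy), (Vega, DEN, 35, 6, blue, Ada), (Vega, DEN, 35, 6, blue, Mo), (Vega, DEN, 35, 6, gold, Hal), (Vega, DEN, 35, 6, green, Kim), (Vega, DEN, 35, 6, red, Fay), (Vega, DEN, 35, 6, red, Gus), (Vega, DEN, 35, 6, red, Ivy), (Vega, SEA, 29, 5, blue, Ada), (Vega, SEA, 29, 5, blue, Mo), (Vega, SEA, 29, 5, gold, Hal), (Vega, SEA, 29, 5, green, Kim), (Vega, SEA, 29, 5, red, Fay), (Vega, SEA, 29, 5, red, Gus), (Vega, SEA, 29, 5, red, Ivy)}.
Apply σ_{city = BOS and color != gold}; surviving tuples: {(Vega, BOS, 16, 23, blue, Ada), (Vega, BOS, 16, 23, blue, Mo), (Vega, BOS, 16, 23, green, Kim), (Vega, BOS, 16, 23, red, Fay), (Vega, BOS, 16, 23, red, Gus), (Vega, BOS, 16, 23, red, Ivy)}
π_{pname, color, pid} gives {(Vega, blue, 16), (Vega, green, 16), (Vega, red, 16)} (3 duplicate(s) eliminated).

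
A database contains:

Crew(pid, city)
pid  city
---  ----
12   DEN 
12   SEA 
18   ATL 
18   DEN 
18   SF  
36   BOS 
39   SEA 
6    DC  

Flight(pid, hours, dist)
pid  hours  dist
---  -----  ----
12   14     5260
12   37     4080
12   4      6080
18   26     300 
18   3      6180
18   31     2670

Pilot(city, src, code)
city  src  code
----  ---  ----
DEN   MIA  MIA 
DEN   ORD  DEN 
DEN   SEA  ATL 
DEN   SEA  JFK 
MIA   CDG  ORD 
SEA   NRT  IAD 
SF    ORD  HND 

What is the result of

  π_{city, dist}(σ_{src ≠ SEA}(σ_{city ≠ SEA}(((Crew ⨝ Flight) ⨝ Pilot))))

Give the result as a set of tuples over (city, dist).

Crew ⋈ Flight (natural join on pid): {(12, DEN, 14, 5260), (12, DEN, 37, 4080), (12, DEN, 4, 6080), (12, SEA, 14, 5260), (12, SEA, 37, 4080), (12, SEA, 4, 6080), (18, ATL, 26, 300), (18, ATL, 3, 6180), (18, ATL, 31, 2670), (18, DEN, 26, 300), (18, DEN, 3, 6180), (18, DEN, 31, 2670), (18, SF, 26, 300), (18, SF, 3, 6180), (18, SF, 31, 2670)}
(Crew ⨝ Flight) ⋈ Pilot (natural join on city): {(12, DEN, 14, 5260, MIA, MIA), (12, DEN, 14, 5260, ORD, DEN), (12, DEN, 14, 5260, SEA, ATL), (12, DEN, 14, 5260, SEA, JFK), (12, DEN, 37, 4080, MIA, MIA), (12, DEN, 37, 4080, ORD, DEN), (12, DEN, 37, 4080, SEA, ATL), (12, DEN, 37, 4080, SEA, JFK), (12, DEN, 4, 6080, MIA, MIA), (12, DEN, 4, 6080, ORD, DEN), (12, DEN, 4, 6080, SEA, ATL), (12, DEN, 4, 6080, SEA, JFK), (12, SEA, 14, 5260, NRT, IAD), (12, SEA, 37, 4080, NRT, IAD), (12, SEA, 4, 6080, NRT, IAD), (18, DEN, 26, 300, MIA, MIA), (18, DEN, 26, 300, ORD, DEN), (18, DEN, 26, 300, SEA, ATL), (18, DEN, 26, 300, SEA, JFK), (18, DEN, 3, 6180, MIA, MIA), (18, DEN, 3, 6180, ORD, DEN), (18, DEN, 3, 6180, SEA, ATL), (18, DEN, 3, 6180, SEA, JFK), (18, DEN, 31, 2670, MIA, MIA), (18, DEN, 31, 2670, ORD, DEN), (18, DEN, 31, 2670, SEA, ATL), (18, DEN, 31, 2670, SEA, JFK), (18, SF, 26, 300, ORD, HND), (18, SF, 3, 6180, ORD, HND), (18, SF, 31, 2670, ORD, HND)}
Apply σ_{city ≠ SEA}; surviving tuples: {(12, DEN, 14, 5260, MIA, MIA), (12, DEN, 14, 5260, ORD, DEN), (12, DEN, 14, 5260, SEA, ATL), (12, DEN, 14, 5260, SEA, JFK), (12, DEN, 37, 4080, MIA, MIA), (12, DEN, 37, 4080, ORD, DEN), (12, DEN, 37, 4080, SEA, ATL), (12, DEN, 37, 4080, SEA, JFK), (12, DEN, 4, 6080, MIA, MIA), (12, DEN, 4, 6080, ORD, DEN), (12, DEN, 4, 6080, SEA, ATL), (12, DEN, 4, 6080, SEA, JFK), (18, DEN, 26, 300, MIA, MIA), (18, DEN, 26, 300, ORD, DEN), (18, DEN, 26, 300, SEA, ATL), (18, DEN, 26, 300, SEA, JFK), (18, DEN, 3, 6180, MIA, MIA), (18, DEN, 3, 6180, ORD, DEN), (18, DEN, 3, 6180, SEA, ATL), (18, DEN, 3, 6180, SEA, JFK), (18, DEN, 31, 2670, MIA, MIA), (18, DEN, 31, 2670, ORD, DEN), (18, DEN, 31, 2670, SEA, ATL), (18, DEN, 31, 2670, SEA, JFK), (18, SF, 26, 300, ORD, HND), (18, SF, 3, 6180, ORD, HND), (18, SF, 31, 2670, ORD, HND)}
Apply σ_{src ≠ SEA}; surviving tuples: {(12, DEN, 14, 5260, MIA, MIA), (12, DEN, 14, 5260, ORD, DEN), (12, DEN, 37, 4080, MIA, MIA), (12, DEN, 37, 4080, ORD, DEN), (12, DEN, 4, 6080, MIA, MIA), (12, DEN, 4, 6080, ORD, DEN), (18, DEN, 26, 300, MIA, MIA), (18, DEN, 26, 300, ORD, DEN), (18, DEN, 3, 6180, MIA, MIA), (18, DEN, 3, 6180, ORD, DEN), (18, DEN, 31, 2670, MIA, MIA), (18, DEN, 31, 2670, ORD, DEN), (18, SF, 26, 300, ORD, HND), (18, SF, 3, 6180, ORD, HND), (18, SF, 31, 2670, ORD, HND)}
π[city, dist]: project onto (city, dist) (6 duplicate(s) eliminated) → {(DEN, 2670), (DEN, 300), (DEN, 4080), (DEN, 5260), (DEN, 6080), (DEN, 6180), (SF, 2670), (SF, 300), (SF, 6180)}

{(DEN, 2670), (DEN, 300), (DEN, 4080), (DEN, 5260), (DEN, 6080), (DEN, 6180), (SF, 2670), (SF, 300), (SF, 6180)}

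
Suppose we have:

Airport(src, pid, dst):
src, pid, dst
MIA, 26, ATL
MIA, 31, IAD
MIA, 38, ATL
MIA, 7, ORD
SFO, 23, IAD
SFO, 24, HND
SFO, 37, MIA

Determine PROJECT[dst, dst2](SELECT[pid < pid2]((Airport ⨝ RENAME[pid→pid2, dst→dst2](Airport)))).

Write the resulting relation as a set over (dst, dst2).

ρ[pid→pid2, dst→dst2]: schema becomes (src, pid2, dst2); tuples unchanged.
Joining Airport and RENAME[pid→pid2, dst→dst2](Airport) on src yields {(MIA, 26, ATL, 26, ATL), (MIA, 26, ATL, 31, IAD), (MIA, 26, ATL, 38, ATL), (MIA, 26, ATL, 7, ORD), (MIA, 31, IAD, 26, ATL), (MIA, 31, IAD, 31, IAD), (MIA, 31, IAD, 38, ATL), (MIA, 31, IAD, 7, ORD), (MIA, 38, ATL, 26, ATL), (MIA, 38, ATL, 31, IAD), (MIA, 38, ATL, 38, ATL), (MIA, 38, ATL, 7, ORD), (MIA, 7, ORD, 26, ATL), (MIA, 7, ORD, 31, IAD), (MIA, 7, ORD, 38, ATL), (MIA, 7, ORD, 7, ORD), (SFO, 23, IAD, 23, IAD), (SFO, 23, IAD, 24, HND), (SFO, 23, IAD, 37, MIA), (SFO, 24, HND, 23, IAD), (SFO, 24, HND, 24, HND), (SFO, 24, HND, 37, MIA), (SFO, 37, MIA, 23, IAD), (SFO, 37, MIA, 24, HND), (SFO, 37, MIA, 37, MIA)}.
Apply σ_{pid < pid2}; surviving tuples: {(MIA, 26, ATL, 31, IAD), (MIA, 26, ATL, 38, ATL), (MIA, 31, IAD, 38, ATL), (MIA, 7, ORD, 26, ATL), (MIA, 7, ORD, 31, IAD), (MIA, 7, ORD, 38, ATL), (SFO, 23, IAD, 24, HND), (SFO, 23, IAD, 37, MIA), (SFO, 24, HND, 37, MIA)}
Projecting to dst, dst2 (1 duplicate(s) eliminated): {(ATL, ATL), (ATL, IAD), (HND, MIA), (IAD, ATL), (IAD, HND), (IAD, MIA), (ORD, ATL), (ORD, IAD)}

{(ATL, ATL), (ATL, IAD), (HND, MIA), (IAD, ATL), (IAD, HND), (IAD, MIA), (ORD, ATL), (ORD, IAD)}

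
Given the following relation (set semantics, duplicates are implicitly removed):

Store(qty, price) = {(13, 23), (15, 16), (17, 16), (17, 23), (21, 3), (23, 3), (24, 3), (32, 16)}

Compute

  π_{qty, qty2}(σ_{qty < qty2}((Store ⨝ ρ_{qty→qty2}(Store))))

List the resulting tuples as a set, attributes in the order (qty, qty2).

{(13, 17), (15, 17), (15, 32), (17, 32), (21, 23), (21, 24), (23, 24)}

ρ[qty→qty2]: schema becomes (qty2, price); tuples unchanged.
Joining Store and ρ_{qty→qty2}(Store) on price yields {(13, 23, 13), (13, 23, 17), (15, 16, 15), (15, 16, 17), (15, 16, 32), (17, 16, 15), (17, 16, 17), (17, 16, 32), (17, 23, 13), (17, 23, 17), (21, 3, 21), (21, 3, 23), (21, 3, 24), (23, 3, 21), (23, 3, 23), (23, 3, 24), (24, 3, 21), (24, 3, 23), (24, 3, 24), (32, 16, 15), (32, 16, 17), (32, 16, 32)}.
Filtering on qty < qty2 leaves {(13, 23, 17), (15, 16, 17), (15, 16, 32), (17, 16, 32), (21, 3, 23), (21, 3, 24), (23, 3, 24)}.
π_{qty, qty2} gives {(13, 17), (15, 17), (15, 32), (17, 32), (21, 23), (21, 24), (23, 24)}.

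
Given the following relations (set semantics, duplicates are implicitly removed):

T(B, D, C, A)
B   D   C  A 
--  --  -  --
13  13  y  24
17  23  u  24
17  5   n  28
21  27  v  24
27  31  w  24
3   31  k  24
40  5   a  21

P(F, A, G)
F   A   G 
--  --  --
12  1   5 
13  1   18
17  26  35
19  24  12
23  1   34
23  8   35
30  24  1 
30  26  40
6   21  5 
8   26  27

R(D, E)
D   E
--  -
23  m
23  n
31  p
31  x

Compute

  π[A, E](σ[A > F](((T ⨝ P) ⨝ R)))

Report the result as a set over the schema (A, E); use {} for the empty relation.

Natural join on A: {(13, 13, y, 24, 19, 12), (13, 13, y, 24, 30, 1), (17, 23, u, 24, 19, 12), (17, 23, u, 24, 30, 1), (21, 27, v, 24, 19, 12), (21, 27, v, 24, 30, 1), (27, 31, w, 24, 19, 12), (27, 31, w, 24, 30, 1), (3, 31, k, 24, 19, 12), (3, 31, k, 24, 30, 1), (40, 5, a, 21, 6, 5)}
Natural join on D: {(17, 23, u, 24, 19, 12, m), (17, 23, u, 24, 19, 12, n), (17, 23, u, 24, 30, 1, m), (17, 23, u, 24, 30, 1, n), (27, 31, w, 24, 19, 12, p), (27, 31, w, 24, 19, 12, x), (27, 31, w, 24, 30, 1, p), (27, 31, w, 24, 30, 1, x), (3, 31, k, 24, 19, 12, p), (3, 31, k, 24, 19, 12, x), (3, 31, k, 24, 30, 1, p), (3, 31, k, 24, 30, 1, x)}
Selection A > F: {(17, 23, u, 24, 19, 12, m), (17, 23, u, 24, 19, 12, n), (27, 31, w, 24, 19, 12, p), (27, 31, w, 24, 19, 12, x), (3, 31, k, 24, 19, 12, p), (3, 31, k, 24, 19, 12, x)}
π_{A, E} gives {(24, m), (24, n), (24, p), (24, x)} (2 duplicate(s) eliminated).

{(24, m), (24, n), (24, p), (24, x)}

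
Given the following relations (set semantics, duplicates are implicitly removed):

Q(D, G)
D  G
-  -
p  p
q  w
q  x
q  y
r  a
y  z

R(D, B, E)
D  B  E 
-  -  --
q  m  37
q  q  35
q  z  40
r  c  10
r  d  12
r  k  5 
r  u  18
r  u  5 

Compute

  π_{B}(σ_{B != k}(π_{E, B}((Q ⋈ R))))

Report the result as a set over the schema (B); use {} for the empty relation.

{c, d, m, q, u, z}

Q ⋈ R (natural join on D): {(q, w, m, 37), (q, w, q, 35), (q, w, z, 40), (q, x, m, 37), (q, x, q, 35), (q, x, z, 40), (q, y, m, 37), (q, y, q, 35), (q, y, z, 40), (r, a, c, 10), (r, a, d, 12), (r, a, k, 5), (r, a, u, 18), (r, a, u, 5)}
Keep only column(s) E, B (6 duplicate(s) eliminated): {(10, c), (12, d), (18, u), (35, q), (37, m), (40, z), (5, k), (5, u)}
Selection B != k: {(10, c), (12, d), (18, u), (35, q), (37, m), (40, z), (5, u)}
Keep only column(s) B (1 duplicate(s) eliminated): {c, d, m, q, u, z}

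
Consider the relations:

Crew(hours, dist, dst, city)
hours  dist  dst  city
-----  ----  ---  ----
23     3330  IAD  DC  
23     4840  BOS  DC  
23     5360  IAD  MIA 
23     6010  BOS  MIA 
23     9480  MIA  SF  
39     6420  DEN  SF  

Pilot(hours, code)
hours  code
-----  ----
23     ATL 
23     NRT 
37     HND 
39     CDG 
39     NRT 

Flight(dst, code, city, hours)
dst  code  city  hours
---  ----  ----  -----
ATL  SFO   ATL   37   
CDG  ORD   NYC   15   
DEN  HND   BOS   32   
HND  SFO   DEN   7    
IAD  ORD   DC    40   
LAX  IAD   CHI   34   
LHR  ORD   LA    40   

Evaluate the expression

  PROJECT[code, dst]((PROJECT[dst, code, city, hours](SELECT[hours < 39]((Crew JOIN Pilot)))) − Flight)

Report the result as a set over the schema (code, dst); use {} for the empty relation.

{(ATL, BOS), (ATL, IAD), (ATL, MIA), (NRT, BOS), (NRT, IAD), (NRT, MIA)}

Crew ⋈ Pilot (natural join on hours): {(23, 3330, IAD, DC, ATL), (23, 3330, IAD, DC, NRT), (23, 4840, BOS, DC, ATL), (23, 4840, BOS, DC, NRT), (23, 5360, IAD, MIA, ATL), (23, 5360, IAD, MIA, NRT), (23, 6010, BOS, MIA, ATL), (23, 6010, BOS, MIA, NRT), (23, 9480, MIA, SF, ATL), (23, 9480, MIA, SF, NRT), (39, 6420, DEN, SF, CDG), (39, 6420, DEN, SF, NRT)}
σ[hours < 39]: keep tuples satisfying hours < 39 → {(23, 3330, IAD, DC, ATL), (23, 3330, IAD, DC, NRT), (23, 4840, BOS, DC, ATL), (23, 4840, BOS, DC, NRT), (23, 5360, IAD, MIA, ATL), (23, 5360, IAD, MIA, NRT), (23, 6010, BOS, MIA, ATL), (23, 6010, BOS, MIA, NRT), (23, 9480, MIA, SF, ATL), (23, 9480, MIA, SF, NRT)}
Keep only column(s) dst, code, city, hours: {(BOS, ATL, DC, 23), (BOS, ATL, MIA, 23), (BOS, NRT, DC, 23), (BOS, NRT, MIA, 23), (IAD, ATL, DC, 23), (IAD, ATL, MIA, 23), (IAD, NRT, DC, 23), (IAD, NRT, MIA, 23), (MIA, ATL, SF, 23), (MIA, NRT, SF, 23)}
Taking the difference: {(BOS, ATL, DC, 23), (BOS, ATL, MIA, 23), (BOS, NRT, DC, 23), (BOS, NRT, MIA, 23), (IAD, ATL, DC, 23), (IAD, ATL, MIA, 23), (IAD, NRT, DC, 23), (IAD, NRT, MIA, 23), (MIA, ATL, SF, 23), (MIA, NRT, SF, 23)}
Keep only column(s) code, dst (4 duplicate(s) eliminated): {(ATL, BOS), (ATL, IAD), (ATL, MIA), (NRT, BOS), (NRT, IAD), (NRT, MIA)}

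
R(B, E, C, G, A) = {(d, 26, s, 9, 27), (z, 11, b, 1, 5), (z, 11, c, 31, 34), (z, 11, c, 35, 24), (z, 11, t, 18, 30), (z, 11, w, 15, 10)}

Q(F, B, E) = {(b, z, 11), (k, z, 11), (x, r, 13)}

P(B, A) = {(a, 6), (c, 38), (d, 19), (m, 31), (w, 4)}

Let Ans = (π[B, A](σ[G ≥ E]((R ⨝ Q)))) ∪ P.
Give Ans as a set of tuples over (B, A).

{(a, 6), (c, 38), (d, 19), (m, 31), (w, 4), (z, 10), (z, 24), (z, 30), (z, 34)}

Joining R and Q on B, E yields {(z, 11, b, 1, 5, b), (z, 11, b, 1, 5, k), (z, 11, c, 31, 34, b), (z, 11, c, 31, 34, k), (z, 11, c, 35, 24, b), (z, 11, c, 35, 24, k), (z, 11, t, 18, 30, b), (z, 11, t, 18, 30, k), (z, 11, w, 15, 10, b), (z, 11, w, 15, 10, k)}.
Selection G ≥ E: {(z, 11, c, 31, 34, b), (z, 11, c, 31, 34, k), (z, 11, c, 35, 24, b), (z, 11, c, 35, 24, k), (z, 11, t, 18, 30, b), (z, 11, t, 18, 30, k), (z, 11, w, 15, 10, b), (z, 11, w, 15, 10, k)}
π_{B, A} gives {(z, 10), (z, 24), (z, 30), (z, 34)} (4 duplicate(s) eliminated).
Union: {(z, 10), (z, 24), (z, 30), (z, 34)} with {(a, 6), (c, 38), (d, 19), (m, 31), (w, 4)} → {(a, 6), (c, 38), (d, 19), (m, 31), (w, 4), (z, 10), (z, 24), (z, 30), (z, 34)}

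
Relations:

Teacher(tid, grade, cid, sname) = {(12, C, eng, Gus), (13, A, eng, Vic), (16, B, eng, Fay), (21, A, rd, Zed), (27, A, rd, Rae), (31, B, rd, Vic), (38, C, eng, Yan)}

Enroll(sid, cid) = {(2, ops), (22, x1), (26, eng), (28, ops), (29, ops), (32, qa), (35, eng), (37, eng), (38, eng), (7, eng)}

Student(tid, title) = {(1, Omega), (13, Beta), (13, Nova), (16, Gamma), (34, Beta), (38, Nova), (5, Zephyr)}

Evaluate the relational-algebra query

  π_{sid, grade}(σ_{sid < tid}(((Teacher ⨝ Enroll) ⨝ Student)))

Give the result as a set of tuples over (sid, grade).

Natural join on cid: {(12, C, eng, Gus, 26), (12, C, eng, Gus, 35), (12, C, eng, Gus, 37), (12, C, eng, Gus, 38), (12, C, eng, Gus, 7), (13, A, eng, Vic, 26), (13, A, eng, Vic, 35), (13, A, eng, Vic, 37), (13, A, eng, Vic, 38), (13, A, eng, Vic, 7), (16, B, eng, Fay, 26), (16, B, eng, Fay, 35), (16, B, eng, Fay, 37), (16, B, eng, Fay, 38), (16, B, eng, Fay, 7), (38, C, eng, Yan, 26), (38, C, eng, Yan, 35), (38, C, eng, Yan, 37), (38, C, eng, Yan, 38), (38, C, eng, Yan, 7)}
Natural join on tid: {(13, A, eng, Vic, 26, Beta), (13, A, eng, Vic, 26, Nova), (13, A, eng, Vic, 35, Beta), (13, A, eng, Vic, 35, Nova), (13, A, eng, Vic, 37, Beta), (13, A, eng, Vic, 37, Nova), (13, A, eng, Vic, 38, Beta), (13, A, eng, Vic, 38, Nova), (13, A, eng, Vic, 7, Beta), (13, A, eng, Vic, 7, Nova), (16, B, eng, Fay, 26, Gamma), (16, B, eng, Fay, 35, Gamma), (16, B, eng, Fay, 37, Gamma), (16, B, eng, Fay, 38, Gamma), (16, B, eng, Fay, 7, Gamma), (38, C, eng, Yan, 26, Nova), (38, C, eng, Yan, 35, Nova), (38, C, eng, Yan, 37, Nova), (38, C, eng, Yan, 38, Nova), (38, C, eng, Yan, 7, Nova)}
Filtering on sid < tid leaves {(13, A, eng, Vic, 7, Beta), (13, A, eng, Vic, 7, Nova), (16, B, eng, Fay, 7, Gamma), (38, C, eng, Yan, 26, Nova), (38, C, eng, Yan, 35, Nova), (38, C, eng, Yan, 37, Nova), (38, C, eng, Yan, 7, Nova)}.
Projecting to sid, grade (1 duplicate(s) eliminated): {(26, C), (35, C), (37, C), (7, A), (7, B), (7, C)}

{(26, C), (35, C), (37, C), (7, A), (7, B), (7, C)}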